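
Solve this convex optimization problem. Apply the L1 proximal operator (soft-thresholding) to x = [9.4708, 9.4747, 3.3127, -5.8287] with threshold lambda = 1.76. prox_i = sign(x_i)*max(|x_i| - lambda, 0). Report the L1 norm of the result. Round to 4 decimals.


Soft-thresholding with lambda = 1.76:
prox(9.4708) = sign(9.4708)*max(|9.4708| - 1.76, 0) = 7.7108
prox(9.4747) = sign(9.4747)*max(|9.4747| - 1.76, 0) = 7.7147
prox(3.3127) = sign(3.3127)*max(|3.3127| - 1.76, 0) = 1.5527
prox(-5.8287) = sign(-5.8287)*max(|-5.8287| - 1.76, 0) = -4.0687
prox(x) = [7.7108, 7.7147, 1.5527, -4.0687]
||prox(x)||_1 = 7.7108 + 7.7147 + 1.5527 + 4.0687 = 21.0469


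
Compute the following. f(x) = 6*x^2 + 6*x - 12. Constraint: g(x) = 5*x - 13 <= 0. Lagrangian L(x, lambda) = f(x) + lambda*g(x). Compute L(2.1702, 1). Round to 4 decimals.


Step 1: Evaluate f(x).
f(2.1702) = 6*2.1702^2 + 6*2.1702 - 12 = 29.2798
Step 2: Evaluate g(x).
g(2.1702) = 5*2.1702 - 13 = -2.149
Step 3: Compute Lagrangian.
L = 29.2798 + 1*-2.149 = 27.1308


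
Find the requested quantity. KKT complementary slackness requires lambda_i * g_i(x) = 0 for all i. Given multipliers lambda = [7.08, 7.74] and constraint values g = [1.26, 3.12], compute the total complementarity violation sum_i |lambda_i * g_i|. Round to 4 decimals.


KKT complementary slackness check:
lambda_1 * g_1 = 7.08 * 1.26 = 8.9208
lambda_2 * g_2 = 7.74 * 3.12 = 24.1488
Total violation = 8.9208 + 24.1488 = 33.0696


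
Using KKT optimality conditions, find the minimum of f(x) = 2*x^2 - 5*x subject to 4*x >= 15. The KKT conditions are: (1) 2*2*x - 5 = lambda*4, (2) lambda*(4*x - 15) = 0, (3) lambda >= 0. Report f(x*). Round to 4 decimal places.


Step 1: Try lambda = 0 (constraint inactive).
x_unc = 5/(2*2) = 1.25
Check: 4*1.25 = 5.0 < 15 -- violated!
Step 2: Constraint must be active: 4*x = 15
x* = 15/4 = 3.75
lambda = (2*2*3.75 - 5)/4 = 2.5
Step 3: Compute optimal value.
f(x*) = 2*3.75^2 - 5*3.75 = 9.375


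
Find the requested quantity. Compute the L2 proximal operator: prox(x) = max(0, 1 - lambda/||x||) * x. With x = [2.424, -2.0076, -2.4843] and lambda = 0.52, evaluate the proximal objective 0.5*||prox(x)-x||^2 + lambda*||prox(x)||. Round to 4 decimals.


Step 1: Compute ||x||.
||x|| = 4.0097
Step 2: Compute scaling factor.
scale = max(0, 1 - 0.52/4.0097) = 0.8703
Step 3: prox(x) = [2.1096, -1.7472, -2.1621]
||prox(x)|| = 3.4897
Step 4: Proximal objective.
0.5*||prox-x||^2 = 0.1352
lambda*||prox|| = 1.8146
Total = 1.9499


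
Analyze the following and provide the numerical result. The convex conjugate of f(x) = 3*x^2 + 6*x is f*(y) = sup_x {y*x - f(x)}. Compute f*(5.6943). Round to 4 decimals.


f*(y) = sup_x {y*x - a*x^2 - b*x} = sup_x {(y-b)*x - a*x^2}
FOC: (y - b) - 2a*x = 0 => x* = (y - b)/(2a)
x* = (5.6943 - 6)/(2*3) = -0.051
f*(5.6943) = (y-b)^2/(4a) = (5.6943 - 6)^2/(4*3)
= 0.0935/12 = 0.0078


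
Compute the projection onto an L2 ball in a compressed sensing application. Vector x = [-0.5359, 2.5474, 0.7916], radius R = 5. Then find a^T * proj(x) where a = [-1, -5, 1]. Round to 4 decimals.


Step 1: Compute ||x|| (intermediates to 6 decimals).
||x|| = sqrt((-0.5359)^2 + 2.5474^2 + 0.7916^2) = 2.720858
Step 2: Project.
Since ||x|| <= R, proj = x (no scaling needed).
proj(x) = [-0.5359, 2.5474, 0.7916]
Step 3: Dot product.
a^T * proj(x) = -1*(-0.5359) - 5*2.5474 + 1*0.7916 = -11.4095


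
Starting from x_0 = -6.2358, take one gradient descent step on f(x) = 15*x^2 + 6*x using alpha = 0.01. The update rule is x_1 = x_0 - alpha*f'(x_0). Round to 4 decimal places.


We compute the gradient at x_0 and apply the update.
f'(x) = 30*x + 6
f'(-6.2358) = 30*-6.2358 + 6 = -181.074
x_1 = -6.2358 - 0.01*-181.074 = -4.4251


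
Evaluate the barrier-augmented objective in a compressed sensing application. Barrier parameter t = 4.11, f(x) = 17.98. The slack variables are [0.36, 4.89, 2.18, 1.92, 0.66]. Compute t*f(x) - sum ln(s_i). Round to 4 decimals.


Step 1: Compute log-barrier.
ln values: [-1.0217, 1.5872, 0.7793, 0.6523, -0.4155]
phi = -(-1.0217 + 1.5872 + 0.7793 + 0.6523 - 0.4155) = -1.5817
Step 2: Compute augmented objective.
t*f(x) = 4.11*17.98 = 73.8978
Total = 73.8978 - 1.5817 = 72.3161


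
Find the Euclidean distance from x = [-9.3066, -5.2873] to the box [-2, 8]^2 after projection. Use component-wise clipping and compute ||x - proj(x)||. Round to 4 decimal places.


Project each component onto [-2, 8].
clip(-9.3066) = -2.0, clip(-5.2873) = -2.0
Projection = [-2.0, -2.0]
Squared diffs: [53.3864, 10.8063]
Distance = sqrt(64.1927) = 8.012


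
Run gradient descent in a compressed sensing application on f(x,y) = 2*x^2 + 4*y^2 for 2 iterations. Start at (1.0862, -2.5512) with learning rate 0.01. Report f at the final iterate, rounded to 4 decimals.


Gradient descent on f(x,y) = 2*x^2 + 4*y^2.
Starting point: (1.0862, -2.5512), alpha = 0.01
Step 1: grad_x = 2*2*1.0862 = 4.3448, grad_y = 2*4*-2.5512 = -20.4096
  x_1 = 1.0862 - 0.01*4.3448 = 1.0428
  y_1 = -2.5512 - 0.01*-20.4096 = -2.3471
Step 2: grad_x = 2*2*1.0428 = 4.171, grad_y = 2*4*-2.3471 = -18.7768
  x_2 = 1.0428 - 0.01*4.171 = 1.001
  y_2 = -2.3471 - 0.01*-18.7768 = -2.1593
f(1.001, -2.1593) = 2*1.001^2 + 4*(-2.1593)^2 = 20.6551


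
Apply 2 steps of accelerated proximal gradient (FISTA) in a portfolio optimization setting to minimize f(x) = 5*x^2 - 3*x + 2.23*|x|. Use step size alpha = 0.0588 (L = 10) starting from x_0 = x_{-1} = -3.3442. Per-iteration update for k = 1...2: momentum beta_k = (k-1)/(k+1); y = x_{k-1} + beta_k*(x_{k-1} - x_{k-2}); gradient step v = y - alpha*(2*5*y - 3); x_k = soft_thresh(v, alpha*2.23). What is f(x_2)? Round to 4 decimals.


FISTA on f(x) = 5*x^2 - 3*x + 2.23*|x|
L = 10, alpha = 0.0588
Iteration 1: beta = 0.0, y = -3.3442 + 0.0*(-3.3442 + 3.3442) = -3.3442
  grad(y) = -36.442, v = y - alpha*grad = -1.2014
  prox(v) = soft_thresh(-1.2014, 0.1311) = -1.0703
Iteration 2: beta = 0.3333, y = -1.0703 + 0.3333*(-1.0703 + 3.3442) = -0.3123
  grad(y) = -6.1232, v = y - alpha*grad = 0.0477
  prox(v) = soft_thresh(0.0477, 0.1311) = 0.0
f(x_2) = 5*0.0^2 - 3*0.0 + 2.23*|0.0| = 0.0


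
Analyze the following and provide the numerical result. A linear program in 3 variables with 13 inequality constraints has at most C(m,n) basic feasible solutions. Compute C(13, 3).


Each vertex corresponds to some choice of n active constraints out of m, so the number of vertices is at most C(m, n) = m! / (n!(m-n)!).
m = 13, n = 3
Numerator: 13 * 12 * 11
Denominator: 3! = 6
C(13, 3) = 286


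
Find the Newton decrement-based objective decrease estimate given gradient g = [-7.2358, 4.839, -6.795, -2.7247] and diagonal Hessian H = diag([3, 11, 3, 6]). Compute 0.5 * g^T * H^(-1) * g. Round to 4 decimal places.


Step 1: H is diagonal, so H^(-1) * g = [-2.4119, 0.4399, -2.265, -0.4541].
Step 2: g^T H^(-1) g = sum_i g_i^2 / H_ii
  = (-7.2358)^2/3 + (4.839)^2/11 + (-6.795)^2/3 + (-2.7247)^2/6
  = 17.4523 + 2.1287 + 15.3907 + 1.2373 = 36.209
Step 3: Objective decrease = 0.5 * g^T H^(-1) g = 18.1045


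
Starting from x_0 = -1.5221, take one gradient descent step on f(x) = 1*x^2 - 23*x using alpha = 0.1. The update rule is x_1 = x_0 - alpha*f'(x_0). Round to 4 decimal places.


We compute the gradient at x_0 and apply the update.
f'(x) = 2*x - 23
f'(-1.5221) = 2*-1.5221 - 23 = -26.0442
x_1 = -1.5221 - 0.1*-26.0442 = 1.0823


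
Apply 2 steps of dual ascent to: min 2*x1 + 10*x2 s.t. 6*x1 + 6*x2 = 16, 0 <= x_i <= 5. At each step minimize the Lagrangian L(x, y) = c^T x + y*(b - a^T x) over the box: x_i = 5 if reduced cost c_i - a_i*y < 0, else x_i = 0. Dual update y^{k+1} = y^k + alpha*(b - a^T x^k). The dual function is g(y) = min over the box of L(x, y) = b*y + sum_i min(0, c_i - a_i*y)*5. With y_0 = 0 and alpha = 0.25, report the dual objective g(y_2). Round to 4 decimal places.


Dual ascent for LP: min 2*x1 + 10*x2, 6*x1 + 6*x2 = 16, 0 <= x_i <= 5
Step 1: y^k = 0.0, reduced costs: (2.0, 10.0)
  x^k = (0.0, 0.0), subgradient = b - a^T x = 16.0
  y^{k+1} = 0.0 + 0.25*16.0 = 4.0
Step 2: y^k = 4.0, reduced costs: (-22.0, -14.0)
  x^k = (5.0, 5.0), subgradient = b - a^T x = -44.0
  y^{k+1} = 4.0 + 0.25*-44.0 = -7.0
Dual objective at y_2 = -7.0: reduced costs (44.0, 52.0), box minimizer x = (0.0, 0.0)
g(y_2) = b*y + (c1 - a1*y)*x1 + (c2 - a2*y)*x2 = 16*(-7.0) + 44.0*0.0 + 52.0*0.0 = -112.0 + 0.0 + 0.0 = -112.0


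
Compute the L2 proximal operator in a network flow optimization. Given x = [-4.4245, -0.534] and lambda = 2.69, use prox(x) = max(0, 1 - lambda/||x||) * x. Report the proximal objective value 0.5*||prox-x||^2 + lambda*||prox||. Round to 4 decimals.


Step 1: Compute ||x||.
||x|| = 4.4566
Step 2: Compute scaling factor.
scale = max(0, 1 - 2.69/4.4566) = 0.3964
Step 3: prox(x) = [-1.7539, -0.2117]
||prox(x)|| = 1.7666
Step 4: Proximal objective.
0.5*||prox-x||^2 = 3.6181
lambda*||prox|| = 4.7522
Total = 8.3702


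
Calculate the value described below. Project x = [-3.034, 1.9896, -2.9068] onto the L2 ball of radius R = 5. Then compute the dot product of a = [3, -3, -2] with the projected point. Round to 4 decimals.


Step 1: Compute ||x|| (intermediates to 6 decimals).
||x|| = sqrt((-3.034)^2 + 1.9896^2 + (-2.9068)^2) = 4.648995
Step 2: Project.
Since ||x|| <= R, proj = x (no scaling needed).
proj(x) = [-3.034, 1.9896, -2.9068]
Step 3: Dot product.
a^T * proj(x) = 3*(-3.034) - 3*1.9896 - 2*(-2.9068) = -9.2572


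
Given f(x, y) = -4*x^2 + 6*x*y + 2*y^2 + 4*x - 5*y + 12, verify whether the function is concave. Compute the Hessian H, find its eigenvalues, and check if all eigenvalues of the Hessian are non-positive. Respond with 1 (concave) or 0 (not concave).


The Hessian of f(x,y) = -4*x^2 + 6*x*y + 2*y^2 + 4*x - 5*y + 12 is:
H = [[-8, 6], [6, 4]]
Trace = -8 + 4 = -4
Determinant = -8*4 - (6)^2 = -68
Discriminant = (-4)^2 - 4*-68 = 288.0
Eigenvalues: lambda_1 = -10.4853, lambda_2 = 6.4853
The function is not concave.

0


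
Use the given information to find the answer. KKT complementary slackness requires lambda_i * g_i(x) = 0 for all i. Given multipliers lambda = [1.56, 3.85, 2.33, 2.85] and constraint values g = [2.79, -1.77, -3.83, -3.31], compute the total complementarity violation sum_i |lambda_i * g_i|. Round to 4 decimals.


KKT complementary slackness check:
lambda_1 * g_1 = 1.56 * 2.79 = 4.3524
lambda_2 * g_2 = 3.85 * -1.77 = -6.8145
lambda_3 * g_3 = 2.33 * -3.83 = -8.9239
lambda_4 * g_4 = 2.85 * -3.31 = -9.4335
Total violation = 4.3524 + 6.8145 + 8.9239 + 9.4335 = 29.5243


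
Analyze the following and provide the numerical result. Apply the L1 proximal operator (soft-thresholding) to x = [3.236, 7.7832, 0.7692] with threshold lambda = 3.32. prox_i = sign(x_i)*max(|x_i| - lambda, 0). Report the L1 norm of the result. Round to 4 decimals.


Soft-thresholding with lambda = 3.32:
prox(3.236) = sign(3.236)*max(|3.236| - 3.32, 0) = 0.0
prox(7.7832) = sign(7.7832)*max(|7.7832| - 3.32, 0) = 4.4632
prox(0.7692) = sign(0.7692)*max(|0.7692| - 3.32, 0) = 0.0
prox(x) = [0.0, 4.4632, 0.0]
||prox(x)||_1 = 0.0 + 4.4632 + 0.0 = 4.4632


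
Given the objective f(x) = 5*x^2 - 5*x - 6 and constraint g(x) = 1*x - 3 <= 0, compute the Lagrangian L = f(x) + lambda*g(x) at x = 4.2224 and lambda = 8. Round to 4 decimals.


Step 1: Evaluate f(x).
f(4.2224) = 5*4.2224^2 - 5*4.2224 - 6 = 62.0313
Step 2: Evaluate g(x).
g(4.2224) = 1*4.2224 - 3 = 1.2224
Step 3: Compute Lagrangian.
L = 62.0313 + 8*1.2224 = 71.8105


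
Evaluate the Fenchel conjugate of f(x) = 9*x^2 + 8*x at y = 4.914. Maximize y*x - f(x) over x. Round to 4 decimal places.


f*(y) = sup_x {y*x - a*x^2 - b*x} = sup_x {(y-b)*x - a*x^2}
FOC: (y - b) - 2a*x = 0 => x* = (y - b)/(2a)
x* = (4.914 - 8)/(2*9) = -0.1714
f*(4.914) = (y-b)^2/(4a) = (4.914 - 8)^2/(4*9)
= 9.5234/36 = 0.2645


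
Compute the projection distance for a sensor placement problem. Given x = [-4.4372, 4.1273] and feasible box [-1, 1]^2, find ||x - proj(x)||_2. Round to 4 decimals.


Project each component onto [-1, 1].
clip(-4.4372) = -1.0, clip(4.1273) = 1.0
Projection = [-1.0, 1.0]
Squared diffs: [11.8143, 9.78]
Distance = sqrt(21.5943) = 4.647


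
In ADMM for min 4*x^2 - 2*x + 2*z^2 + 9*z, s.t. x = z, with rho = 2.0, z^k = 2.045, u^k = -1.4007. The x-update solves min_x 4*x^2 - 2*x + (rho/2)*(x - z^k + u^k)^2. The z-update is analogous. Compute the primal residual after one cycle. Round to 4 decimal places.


ADMM iteration with rho = 2.0, z^k = 2.045, u^k = -1.4007
Step 1: x-update.
Minimize 4*x^2 - 2*x + (2.0/2)*(x - 2.045 - 1.4007)^2
FOC: (2*4 + 2.0)*x = 2 + 2.0*(2.045 + 1.4007)
x^{k+1} = 0.8891
Step 2: z-update.
Minimize 2*z^2 + 9*z + (2.0/2)*(0.8891 - z - 1.4007)^2
FOC: (2*2 + 2.0)*z = -9 + 2.0*(0.8891 - 1.4007)
z^{k+1} = -1.6705
Step 3: u-update.
u^{k+1} = -1.4007 + 0.8891 + 1.6705 = 1.159
Step 4: Primal residual = |0.8891 + 1.6705| = 2.5597


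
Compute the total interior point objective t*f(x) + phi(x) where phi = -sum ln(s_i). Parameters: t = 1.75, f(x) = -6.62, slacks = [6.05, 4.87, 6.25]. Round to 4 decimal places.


Step 1: Compute log-barrier.
ln values: [1.8001, 1.5831, 1.8326]
phi = -(1.8001 + 1.5831 + 1.8326) = -5.2157
Step 2: Compute augmented objective.
t*f(x) = 1.75*-6.62 = -11.585
Total = -11.585 - 5.2157 = -16.8007


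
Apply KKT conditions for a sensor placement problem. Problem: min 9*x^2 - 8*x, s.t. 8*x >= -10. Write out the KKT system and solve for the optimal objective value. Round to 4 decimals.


Step 1: Try lambda = 0 (constraint inactive).
Stationarity: 2*9*x - 8 = 0
x* = 8/(2*9) = 4/9 = 0.4444 (rounded; the exact value 4/9 is used below)
Check constraint: 8*0.4444 = 3.5552 >= -10 -- satisfied.
Step 2: Compute optimal value.
f(x*) = 9*(4/9)^2 - 8*(4/9) = -1.7778


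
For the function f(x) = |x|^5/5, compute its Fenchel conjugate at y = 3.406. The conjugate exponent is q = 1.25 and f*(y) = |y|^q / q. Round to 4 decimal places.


The conjugate exponent q satisfies 1/p + 1/q = 1.
p = 5, so q = 5/(5 - 1) = 1.25
|y|^q = 3.406^1.25 = 4.6271
f*(3.406) = 4.6271 / 1.25 = 3.7017


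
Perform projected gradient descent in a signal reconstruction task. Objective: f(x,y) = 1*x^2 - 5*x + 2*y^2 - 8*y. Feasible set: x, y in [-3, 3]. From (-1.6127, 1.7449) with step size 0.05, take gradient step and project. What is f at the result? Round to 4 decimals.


Step 1: Compute gradient at (-1.6127, 1.7449).
grad_x = 2*1*-1.6127 - 5 = -8.2254
grad_y = 2*2*1.7449 - 8 = -1.0204
Step 2: Gradient step.
x_raw = -1.6127 - 0.05*-8.2254 = -1.2014
y_raw = 1.7449 - 0.05*-1.0204 = 1.7959
Step 3: Project onto [-3, 3].
x_proj = clip(-1.2014) = -1.2014
y_proj = clip(1.7959) = 1.7959
Step 4: Evaluate f.
f(-1.2014, 1.7959) = -0.4661


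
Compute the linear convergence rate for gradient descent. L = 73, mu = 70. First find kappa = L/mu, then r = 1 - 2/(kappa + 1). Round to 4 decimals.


Step 1: Compute the condition number.
kappa = L/mu = 73/70 = 1.0429
Step 2: Compute the convergence rate.
r = 1 - 2/(kappa + 1) = 1 - 2*mu/(L + mu) = (L - mu)/(L + mu) = 3/143 = 0.021


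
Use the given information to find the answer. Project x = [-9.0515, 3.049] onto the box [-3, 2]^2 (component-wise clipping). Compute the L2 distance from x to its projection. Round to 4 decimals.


Project each component onto [-3, 2].
clip(-9.0515) = -3.0, clip(3.049) = 2.0
Projection = [-3.0, 2.0]
Squared diffs: [36.6207, 1.1004]
Distance = sqrt(37.7211) = 6.1417


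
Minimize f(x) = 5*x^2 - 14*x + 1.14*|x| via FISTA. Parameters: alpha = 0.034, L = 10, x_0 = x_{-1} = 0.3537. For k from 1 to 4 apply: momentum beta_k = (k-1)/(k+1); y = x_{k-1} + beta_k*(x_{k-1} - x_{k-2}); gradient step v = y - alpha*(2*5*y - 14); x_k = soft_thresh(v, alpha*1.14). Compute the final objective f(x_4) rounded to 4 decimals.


FISTA on f(x) = 5*x^2 - 14*x + 1.14*|x|
L = 10, alpha = 0.034
Iteration 1: beta = 0.0, y = 0.3537 + 0.0*(0.3537 - 0.3537) = 0.3537
  grad(y) = -10.463, v = y - alpha*grad = 0.7094
  prox(v) = soft_thresh(0.7094, 0.0388) = 0.6707
Iteration 2: beta = 0.3333, y = 0.6707 + 0.3333*(0.6707 - 0.3537) = 0.7763
  grad(y) = -6.2366, v = y - alpha*grad = 0.9884
  prox(v) = soft_thresh(0.9884, 0.0388) = 0.9496
Iteration 3: beta = 0.5, y = 0.9496 + 0.5*(0.9496 - 0.6707) = 1.0891
  grad(y) = -3.109, v = y - alpha*grad = 1.1948
  prox(v) = soft_thresh(1.1948, 0.0388) = 1.156
Iteration 4: beta = 0.6, y = 1.156 + 0.6*(1.156 - 0.9496) = 1.2799
  grad(y) = -1.201, v = y - alpha*grad = 1.3207
  prox(v) = soft_thresh(1.3207, 0.0388) = 1.282
f(x_4) = 5*1.282^2 - 14*1.282 + 1.14*|1.282| = -8.2689


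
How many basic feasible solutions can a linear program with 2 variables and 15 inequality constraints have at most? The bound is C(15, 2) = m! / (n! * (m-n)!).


Each vertex corresponds to some choice of n active constraints out of m, so the number of vertices is at most C(m, n) = m! / (n!(m-n)!).
m = 15, n = 2
Numerator: 15 * 14
Denominator: 2! = 2
C(15, 2) = 105


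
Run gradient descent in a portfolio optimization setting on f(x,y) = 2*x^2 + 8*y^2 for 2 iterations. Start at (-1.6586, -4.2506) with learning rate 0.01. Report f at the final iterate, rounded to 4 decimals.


Gradient descent on f(x,y) = 2*x^2 + 8*y^2.
Starting point: (-1.6586, -4.2506), alpha = 0.01
Step 1: grad_x = 2*2*-1.6586 = -6.6344, grad_y = 2*8*-4.2506 = -68.0096
  x_1 = -1.6586 - 0.01*-6.6344 = -1.5923
  y_1 = -4.2506 - 0.01*-68.0096 = -3.5705
Step 2: grad_x = 2*2*-1.5923 = -6.369, grad_y = 2*8*-3.5705 = -57.1281
  x_2 = -1.5923 - 0.01*-6.369 = -1.5286
  y_2 = -3.5705 - 0.01*-57.1281 = -2.9992
f(-1.5286, -2.9992) = 2*(-1.5286)^2 + 8*(-2.9992)^2 = 76.6358


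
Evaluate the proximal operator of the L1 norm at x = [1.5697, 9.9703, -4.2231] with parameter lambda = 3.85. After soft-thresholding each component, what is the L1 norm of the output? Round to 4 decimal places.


Soft-thresholding with lambda = 3.85:
prox(1.5697) = sign(1.5697)*max(|1.5697| - 3.85, 0) = 0.0
prox(9.9703) = sign(9.9703)*max(|9.9703| - 3.85, 0) = 6.1203
prox(-4.2231) = sign(-4.2231)*max(|-4.2231| - 3.85, 0) = -0.3731
prox(x) = [0.0, 6.1203, -0.3731]
||prox(x)||_1 = 0.0 + 6.1203 + 0.3731 = 6.4934


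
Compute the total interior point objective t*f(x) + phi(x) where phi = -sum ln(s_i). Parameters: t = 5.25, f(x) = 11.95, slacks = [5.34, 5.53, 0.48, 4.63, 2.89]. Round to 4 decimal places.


Step 1: Compute log-barrier.
ln values: [1.6752, 1.7102, -0.734, 1.5326, 1.0613]
phi = -(1.6752 + 1.7102 - 0.734 + 1.5326 + 1.0613) = -5.2453
Step 2: Compute augmented objective.
t*f(x) = 5.25*11.95 = 62.7375
Total = 62.7375 - 5.2453 = 57.4922


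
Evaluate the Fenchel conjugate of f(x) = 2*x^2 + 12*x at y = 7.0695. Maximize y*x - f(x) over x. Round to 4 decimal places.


f*(y) = sup_x {y*x - a*x^2 - b*x} = sup_x {(y-b)*x - a*x^2}
FOC: (y - b) - 2a*x = 0 => x* = (y - b)/(2a)
x* = (7.0695 - 12)/(2*2) = -1.2326
f*(7.0695) = (y-b)^2/(4a) = (7.0695 - 12)^2/(4*2)
= 24.3098/8 = 3.0387


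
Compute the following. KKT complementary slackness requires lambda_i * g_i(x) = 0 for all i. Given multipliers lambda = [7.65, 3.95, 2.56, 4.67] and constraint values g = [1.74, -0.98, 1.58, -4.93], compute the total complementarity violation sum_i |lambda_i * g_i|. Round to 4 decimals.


KKT complementary slackness check:
lambda_1 * g_1 = 7.65 * 1.74 = 13.311
lambda_2 * g_2 = 3.95 * -0.98 = -3.871
lambda_3 * g_3 = 2.56 * 1.58 = 4.0448
lambda_4 * g_4 = 4.67 * -4.93 = -23.0231
Total violation = 13.311 + 3.871 + 4.0448 + 23.0231 = 44.2499


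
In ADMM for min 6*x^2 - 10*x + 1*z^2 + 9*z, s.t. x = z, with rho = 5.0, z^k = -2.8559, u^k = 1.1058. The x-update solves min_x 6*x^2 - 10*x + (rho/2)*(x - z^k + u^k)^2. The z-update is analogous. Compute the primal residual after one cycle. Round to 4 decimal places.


ADMM iteration with rho = 5.0, z^k = -2.8559, u^k = 1.1058
Step 1: x-update.
Minimize 6*x^2 - 10*x + (5.0/2)*(x + 2.8559 + 1.1058)^2
FOC: (2*6 + 5.0)*x = 10 + 5.0*(-2.8559 - 1.1058)
x^{k+1} = -0.577
Step 2: z-update.
Minimize 1*z^2 + 9*z + (5.0/2)*(-0.577 - z + 1.1058)^2
FOC: (2*1 + 5.0)*z = -9 + 5.0*(-0.577 + 1.1058)
z^{k+1} = -0.908
Step 3: u-update.
u^{k+1} = 1.1058 - 0.577 + 0.908 = 1.4368
Step 4: Primal residual = |-0.577 + 0.908| = 0.331


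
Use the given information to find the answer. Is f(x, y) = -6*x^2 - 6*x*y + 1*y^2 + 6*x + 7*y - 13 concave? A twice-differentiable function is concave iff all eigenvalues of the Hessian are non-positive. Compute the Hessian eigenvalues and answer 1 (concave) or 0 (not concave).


The Hessian of f(x,y) = -6*x^2 - 6*x*y + 1*y^2 + 6*x + 7*y - 13 is:
H = [[-12, -6], [-6, 2]]
Trace = -12 + 2 = -10
Determinant = -12*2 - (-6)^2 = -60
Discriminant = (-10)^2 - 4*-60 = 340.0
Eigenvalues: lambda_1 = -14.2195, lambda_2 = 4.2195
The function is not concave.

0


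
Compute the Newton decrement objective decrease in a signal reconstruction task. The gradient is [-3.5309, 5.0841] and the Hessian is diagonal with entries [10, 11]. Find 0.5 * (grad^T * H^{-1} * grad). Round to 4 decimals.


Step 1: H is diagonal, so H^(-1) * g = [-0.3531, 0.4622].
Step 2: g^T H^(-1) g = sum_i g_i^2 / H_ii
  = (-3.5309)^2/10 + (5.0841)^2/11
  = 1.2467 + 2.3498 = 3.5966
Step 3: Objective decrease = 0.5 * g^T H^(-1) g = 1.7983


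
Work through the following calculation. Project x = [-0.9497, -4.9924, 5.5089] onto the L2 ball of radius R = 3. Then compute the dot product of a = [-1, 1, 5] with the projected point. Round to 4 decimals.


Step 1: Compute ||x|| (intermediates to 6 decimals).
||x|| = sqrt((-0.9497)^2 + (-4.9924)^2 + 5.5089^2) = 7.494929
Step 2: Project.
Since ||x|| > R, scale = R/||x|| = 3/7.494929 = 0.400271, proj(x) = scale * x
proj(x) = [-0.380137, -1.998313, 2.205053]
Step 3: Dot product.
a^T * proj(x) = -1*(-0.380137) + 1*(-1.998313) + 5*2.205053 = 9.4071


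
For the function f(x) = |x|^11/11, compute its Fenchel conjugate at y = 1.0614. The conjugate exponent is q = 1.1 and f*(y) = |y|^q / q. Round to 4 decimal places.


The conjugate exponent q satisfies 1/p + 1/q = 1.
p = 11, so q = 11/(11 - 1) = 1.1
|y|^q = 1.0614^1.1 = 1.0677
f*(1.0614) = 1.0677 / 1.1 = 0.9707


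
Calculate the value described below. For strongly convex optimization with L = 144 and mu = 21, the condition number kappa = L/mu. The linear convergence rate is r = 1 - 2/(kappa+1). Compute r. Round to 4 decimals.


Step 1: Compute the condition number.
kappa = L/mu = 144/21 = 6.8571
Step 2: Compute the convergence rate.
r = 1 - 2/(kappa + 1) = 1 - 2*mu/(L + mu) = (L - mu)/(L + mu) = 123/165 = 0.7455


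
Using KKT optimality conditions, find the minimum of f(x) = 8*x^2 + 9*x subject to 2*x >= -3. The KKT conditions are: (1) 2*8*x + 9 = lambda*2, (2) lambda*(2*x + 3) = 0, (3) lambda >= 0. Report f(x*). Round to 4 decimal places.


Step 1: Try lambda = 0 (constraint inactive).
Stationarity: 2*8*x + 9 = 0
x* = -9/(2*8) = -0.5625
Check constraint: 2*-0.5625 = -1.125 >= -3 -- satisfied.
Step 2: Compute optimal value.
f(x*) = 8*(-0.5625)^2 + 9*(-0.5625) = -2.5313


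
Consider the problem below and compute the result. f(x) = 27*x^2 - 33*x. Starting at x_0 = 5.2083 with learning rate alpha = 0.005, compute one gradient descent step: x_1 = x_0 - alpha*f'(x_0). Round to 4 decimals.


We compute the gradient at x_0 and apply the update.
f'(x) = 54*x - 33
f'(5.2083) = 54*5.2083 - 33 = 248.2482
x_1 = 5.2083 - 0.005*248.2482 = 3.9671


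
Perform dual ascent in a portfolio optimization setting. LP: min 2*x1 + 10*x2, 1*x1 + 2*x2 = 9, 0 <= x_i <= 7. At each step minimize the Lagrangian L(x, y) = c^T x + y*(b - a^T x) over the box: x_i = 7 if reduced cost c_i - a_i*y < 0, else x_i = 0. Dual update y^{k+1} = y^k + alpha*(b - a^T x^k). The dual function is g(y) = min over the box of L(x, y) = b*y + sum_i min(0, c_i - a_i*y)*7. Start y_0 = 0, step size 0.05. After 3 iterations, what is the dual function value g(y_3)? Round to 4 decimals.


Dual ascent for LP: min 2*x1 + 10*x2, 1*x1 + 2*x2 = 9, 0 <= x_i <= 7
Step 1: y^k = 0.0, reduced costs: (2.0, 10.0)
  x^k = (0.0, 0.0), subgradient = b - a^T x = 9.0
  y^{k+1} = 0.0 + 0.05*9.0 = 0.45
Step 2: y^k = 0.45, reduced costs: (1.55, 9.1)
  x^k = (0.0, 0.0), subgradient = b - a^T x = 9.0
  y^{k+1} = 0.45 + 0.05*9.0 = 0.9
Step 3: y^k = 0.9, reduced costs: (1.1, 8.2)
  x^k = (0.0, 0.0), subgradient = b - a^T x = 9.0
  y^{k+1} = 0.9 + 0.05*9.0 = 1.35
Dual objective at y_3 = 1.35: reduced costs (0.65, 7.3), box minimizer x = (0.0, 0.0)
g(y_3) = b*y + (c1 - a1*y)*x1 + (c2 - a2*y)*x2 = 9*1.35 + 0.65*0.0 + 7.3*0.0 = 12.15 + 0.0 + 0.0 = 12.15


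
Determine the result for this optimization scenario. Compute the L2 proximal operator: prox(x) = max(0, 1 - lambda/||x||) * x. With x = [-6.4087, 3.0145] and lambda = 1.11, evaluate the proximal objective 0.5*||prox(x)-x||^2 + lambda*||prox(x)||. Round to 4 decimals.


Step 1: Compute ||x||.
||x|| = 7.0823
Step 2: Compute scaling factor.
scale = max(0, 1 - 1.11/7.0823) = 0.8433
Step 3: prox(x) = [-5.4043, 2.542]
||prox(x)|| = 5.9723
Step 4: Proximal objective.
0.5*||prox-x||^2 = 0.6161
lambda*||prox|| = 6.6293
Total = 7.2453


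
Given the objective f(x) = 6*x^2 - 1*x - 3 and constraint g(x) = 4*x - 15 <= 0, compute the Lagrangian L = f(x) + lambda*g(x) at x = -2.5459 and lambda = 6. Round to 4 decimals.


Step 1: Evaluate f(x).
f(-2.5459) = 6*(-2.5459)^2 - 1*(-2.5459) - 3 = 38.4355
Step 2: Evaluate g(x).
g(-2.5459) = 4*-2.5459 - 15 = -25.1836
Step 3: Compute Lagrangian.
L = 38.4355 + 6*-25.1836 = -112.6661


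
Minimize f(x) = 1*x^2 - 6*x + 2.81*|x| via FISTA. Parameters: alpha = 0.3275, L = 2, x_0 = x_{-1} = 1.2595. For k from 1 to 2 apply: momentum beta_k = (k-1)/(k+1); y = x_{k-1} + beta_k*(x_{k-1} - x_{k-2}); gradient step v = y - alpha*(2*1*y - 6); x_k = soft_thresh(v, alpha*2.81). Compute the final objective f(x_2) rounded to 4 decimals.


FISTA on f(x) = 1*x^2 - 6*x + 2.81*|x|
L = 2, alpha = 0.3275
Iteration 1: beta = 0.0, y = 1.2595 + 0.0*(1.2595 - 1.2595) = 1.2595
  grad(y) = -3.481, v = y - alpha*grad = 2.3995
  prox(v) = soft_thresh(2.3995, 0.9203) = 1.4793
Iteration 2: beta = 0.3333, y = 1.4793 + 0.3333*(1.4793 - 1.2595) = 1.5525
  grad(y) = -2.895, v = y - alpha*grad = 2.5006
  prox(v) = soft_thresh(2.5006, 0.9203) = 1.5803
f(x_2) = 1*1.5803^2 - 6*1.5803 + 2.81*|1.5803| = -2.5438


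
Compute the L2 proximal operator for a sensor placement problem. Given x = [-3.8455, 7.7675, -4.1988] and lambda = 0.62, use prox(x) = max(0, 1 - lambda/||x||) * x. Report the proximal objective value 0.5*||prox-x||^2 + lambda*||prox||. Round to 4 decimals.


Step 1: Compute ||x||.
||x|| = 9.6308
Step 2: Compute scaling factor.
scale = max(0, 1 - 0.62/9.6308) = 0.9356
Step 3: prox(x) = [-3.5979, 7.2675, -3.9285]
||prox(x)|| = 9.0108
Step 4: Proximal objective.
0.5*||prox-x||^2 = 0.1922
lambda*||prox|| = 5.5867
Total = 5.7789


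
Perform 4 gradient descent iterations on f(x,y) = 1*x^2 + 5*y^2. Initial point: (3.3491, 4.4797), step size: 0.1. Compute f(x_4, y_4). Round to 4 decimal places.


Gradient descent on f(x,y) = 1*x^2 + 5*y^2.
Starting point: (3.3491, 4.4797), alpha = 0.1
Step 1: grad_x = 2*1*3.3491 = 6.6982, grad_y = 2*5*4.4797 = 44.797
  x_1 = 3.3491 - 0.1*6.6982 = 2.6793
  y_1 = 4.4797 - 0.1*44.797 = 0.0
Step 2: grad_x = 2*1*2.6793 = 5.3586, grad_y = 2*5*0.0 = 0.0
  x_2 = 2.6793 - 0.1*5.3586 = 2.1434
  y_2 = 0.0 - 0.1*0.0 = 0.0
Step 3: grad_x = 2*1*2.1434 = 4.2868, grad_y = 2*5*0.0 = 0.0
  x_3 = 2.1434 - 0.1*4.2868 = 1.7147
  y_3 = 0.0 - 0.1*0.0 = 0.0
Step 4: grad_x = 2*1*1.7147 = 3.4295, grad_y = 2*5*0.0 = 0.0
  x_4 = 1.7147 - 0.1*3.4295 = 1.3718
  y_4 = 0.0 - 0.1*0.0 = 0.0
f(1.3718, 0.0) = 1*1.3718^2 + 5*0.0^2 = 1.8818


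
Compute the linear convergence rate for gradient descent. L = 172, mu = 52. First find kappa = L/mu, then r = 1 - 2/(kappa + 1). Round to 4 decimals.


Step 1: Compute the condition number.
kappa = L/mu = 172/52 = 3.3077
Step 2: Compute the convergence rate.
r = 1 - 2/(kappa + 1) = 1 - 2*mu/(L + mu) = (L - mu)/(L + mu) = 120/224 = 0.5357


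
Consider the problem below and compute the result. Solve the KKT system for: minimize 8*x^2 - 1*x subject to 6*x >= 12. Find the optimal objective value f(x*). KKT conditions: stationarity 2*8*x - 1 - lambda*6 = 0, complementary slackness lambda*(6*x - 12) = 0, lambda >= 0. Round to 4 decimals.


Step 1: Try lambda = 0 (constraint inactive).
x_unc = 1/(2*8) = 0.0625
Check: 6*0.0625 = 0.375 < 12 -- violated!
Step 2: Constraint must be active: 6*x = 12
x* = 12/6 = 2.0
lambda = (2*8*2.0 - 1)/6 = 5.1667
Step 3: Compute optimal value.
f(x*) = 8*2.0^2 - 1*2.0 = 30.0


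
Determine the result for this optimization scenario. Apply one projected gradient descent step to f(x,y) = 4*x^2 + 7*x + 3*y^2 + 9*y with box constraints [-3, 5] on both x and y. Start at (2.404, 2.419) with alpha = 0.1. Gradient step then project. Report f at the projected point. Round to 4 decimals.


Step 1: Compute gradient at (2.404, 2.419).
grad_x = 2*4*2.404 + 7 = 26.232
grad_y = 2*3*2.419 + 9 = 23.514
Step 2: Gradient step.
x_raw = 2.404 - 0.1*26.232 = -0.2192
y_raw = 2.419 - 0.1*23.514 = 0.0676
Step 3: Project onto [-3, 5].
x_proj = clip(-0.2192) = -0.2192
y_proj = clip(0.0676) = 0.0676
Step 4: Evaluate f.
f(-0.2192, 0.0676) = -0.7201


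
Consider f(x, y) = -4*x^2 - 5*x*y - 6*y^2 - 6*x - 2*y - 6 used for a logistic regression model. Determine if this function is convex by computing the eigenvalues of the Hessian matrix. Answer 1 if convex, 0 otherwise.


The Hessian of f(x,y) = -4*x^2 - 5*x*y - 6*y^2 - 6*x - 2*y - 6 is:
H = [[-8, -5], [-5, -12]]
Trace = -8 - 12 = -20
Determinant = -8*-12 - (-5)^2 = 71
Discriminant = (-20)^2 - 4*71 = 116.0
Eigenvalues: lambda_1 = -15.3852, lambda_2 = -4.6148
The function is not convex.

0


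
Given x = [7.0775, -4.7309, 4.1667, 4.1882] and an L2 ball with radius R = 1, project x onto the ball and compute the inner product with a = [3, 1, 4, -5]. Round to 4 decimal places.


Step 1: Compute ||x|| (intermediates to 6 decimals).
||x|| = sqrt(7.0775^2 + (-4.7309)^2 + 4.1667^2 + 4.1882^2) = 10.362183
Step 2: Project.
Since ||x|| > R, scale = R/||x|| = 1/10.362183 = 0.096505, proj(x) = scale * x
proj(x) = [0.683014, -0.456556, 0.402107, 0.404182]
Step 3: Dot product.
a^T * proj(x) = 3*0.683014 + 1*(-0.456556) + 4*0.402107 - 5*0.404182 = 1.18


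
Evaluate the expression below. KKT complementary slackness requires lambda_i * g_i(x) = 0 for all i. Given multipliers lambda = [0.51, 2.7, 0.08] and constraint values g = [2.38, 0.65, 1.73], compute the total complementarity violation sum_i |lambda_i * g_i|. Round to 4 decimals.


KKT complementary slackness check:
lambda_1 * g_1 = 0.51 * 2.38 = 1.2138
lambda_2 * g_2 = 2.7 * 0.65 = 1.755
lambda_3 * g_3 = 0.08 * 1.73 = 0.1384
Total violation = 1.2138 + 1.755 + 0.1384 = 3.1072


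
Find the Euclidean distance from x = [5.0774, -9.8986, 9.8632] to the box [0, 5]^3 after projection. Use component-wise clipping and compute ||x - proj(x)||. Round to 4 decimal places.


Project each component onto [0, 5].
clip(5.0774) = 5.0, clip(-9.8986) = 0.0, clip(9.8632) = 5.0
Projection = [5.0, 0.0, 5.0]
Squared diffs: [0.006, 97.9823, 23.6507]
Distance = sqrt(121.639) = 11.029


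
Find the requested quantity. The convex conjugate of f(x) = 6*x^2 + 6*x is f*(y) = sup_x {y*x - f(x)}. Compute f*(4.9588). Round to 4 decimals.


f*(y) = sup_x {y*x - a*x^2 - b*x} = sup_x {(y-b)*x - a*x^2}
FOC: (y - b) - 2a*x = 0 => x* = (y - b)/(2a)
x* = (4.9588 - 6)/(2*6) = -0.0868
f*(4.9588) = (y-b)^2/(4a) = (4.9588 - 6)^2/(4*6)
= 1.0841/24 = 0.0452


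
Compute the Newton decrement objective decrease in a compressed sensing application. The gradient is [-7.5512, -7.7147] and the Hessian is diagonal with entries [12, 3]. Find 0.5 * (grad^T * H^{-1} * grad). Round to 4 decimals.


Step 1: H is diagonal, so H^(-1) * g = [-0.6293, -2.5716].
Step 2: g^T H^(-1) g = sum_i g_i^2 / H_ii
  = (-7.5512)^2/12 + (-7.7147)^2/3
  = 4.7517 + 19.8389 = 24.5906
Step 3: Objective decrease = 0.5 * g^T H^(-1) g = 12.2953


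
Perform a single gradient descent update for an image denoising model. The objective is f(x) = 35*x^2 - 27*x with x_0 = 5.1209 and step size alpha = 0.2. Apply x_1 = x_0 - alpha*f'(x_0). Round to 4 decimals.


We compute the gradient at x_0 and apply the update.
f'(x) = 70*x - 27
f'(5.1209) = 70*5.1209 - 27 = 331.463
x_1 = 5.1209 - 0.2*331.463 = -61.1717


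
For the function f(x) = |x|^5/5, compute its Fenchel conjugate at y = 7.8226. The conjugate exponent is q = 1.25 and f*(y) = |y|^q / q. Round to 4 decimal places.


The conjugate exponent q satisfies 1/p + 1/q = 1.
p = 5, so q = 5/(5 - 1) = 1.25
|y|^q = 7.8226^1.25 = 13.0824
f*(7.8226) = 13.0824 / 1.25 = 10.466


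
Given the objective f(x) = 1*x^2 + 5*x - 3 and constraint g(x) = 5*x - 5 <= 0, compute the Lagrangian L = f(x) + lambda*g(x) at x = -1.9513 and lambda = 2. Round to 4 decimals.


Step 1: Evaluate f(x).
f(-1.9513) = 1*(-1.9513)^2 + 5*(-1.9513) - 3 = -8.9489
Step 2: Evaluate g(x).
g(-1.9513) = 5*-1.9513 - 5 = -14.7565
Step 3: Compute Lagrangian.
L = -8.9489 + 2*-14.7565 = -38.4619


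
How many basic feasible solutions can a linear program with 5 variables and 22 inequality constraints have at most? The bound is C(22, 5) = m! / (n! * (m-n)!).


Each vertex corresponds to some choice of n active constraints out of m, so the number of vertices is at most C(m, n) = m! / (n!(m-n)!).
m = 22, n = 5
Numerator: 22 * 21 * 20 * 19 * 18
Denominator: 5! = 120
C(22, 5) = 26334


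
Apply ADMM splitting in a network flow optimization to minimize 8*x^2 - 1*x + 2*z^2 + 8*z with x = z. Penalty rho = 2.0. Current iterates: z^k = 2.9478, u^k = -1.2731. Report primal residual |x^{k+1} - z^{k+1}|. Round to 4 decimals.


ADMM iteration with rho = 2.0, z^k = 2.9478, u^k = -1.2731
Step 1: x-update.
Minimize 8*x^2 - 1*x + (2.0/2)*(x - 2.9478 - 1.2731)^2
FOC: (2*8 + 2.0)*x = 1 + 2.0*(2.9478 + 1.2731)
x^{k+1} = 0.5245
Step 2: z-update.
Minimize 2*z^2 + 8*z + (2.0/2)*(0.5245 - z - 1.2731)^2
FOC: (2*2 + 2.0)*z = -8 + 2.0*(0.5245 - 1.2731)
z^{k+1} = -1.5829
Step 3: u-update.
u^{k+1} = -1.2731 + 0.5245 + 1.5829 = 0.8343
Step 4: Primal residual = |0.5245 + 1.5829| = 2.1074


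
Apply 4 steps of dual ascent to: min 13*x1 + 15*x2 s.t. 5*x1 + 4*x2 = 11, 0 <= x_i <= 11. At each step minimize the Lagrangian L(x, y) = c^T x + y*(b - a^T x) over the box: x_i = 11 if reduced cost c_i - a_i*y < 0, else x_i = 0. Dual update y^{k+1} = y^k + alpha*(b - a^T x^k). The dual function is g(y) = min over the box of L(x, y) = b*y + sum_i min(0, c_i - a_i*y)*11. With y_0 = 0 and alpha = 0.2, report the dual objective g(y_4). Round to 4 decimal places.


Dual ascent for LP: min 13*x1 + 15*x2, 5*x1 + 4*x2 = 11, 0 <= x_i <= 11
Step 1: y^k = 0.0, reduced costs: (13.0, 15.0)
  x^k = (0.0, 0.0), subgradient = b - a^T x = 11.0
  y^{k+1} = 0.0 + 0.2*11.0 = 2.2
Step 2: y^k = 2.2, reduced costs: (2.0, 6.2)
  x^k = (0.0, 0.0), subgradient = b - a^T x = 11.0
  y^{k+1} = 2.2 + 0.2*11.0 = 4.4
Step 3: y^k = 4.4, reduced costs: (-9.0, -2.6)
  x^k = (11.0, 11.0), subgradient = b - a^T x = -88.0
  y^{k+1} = 4.4 + 0.2*-88.0 = -13.2
Step 4: y^k = -13.2, reduced costs: (79.0, 67.8)
  x^k = (0.0, 0.0), subgradient = b - a^T x = 11.0
  y^{k+1} = -13.2 + 0.2*11.0 = -11.0
Dual objective at y_4 = -11.0: reduced costs (68.0, 59.0), box minimizer x = (0.0, 0.0)
g(y_4) = b*y + (c1 - a1*y)*x1 + (c2 - a2*y)*x2 = 11*(-11.0) + 68.0*0.0 + 59.0*0.0 = -121.0 + 0.0 + 0.0 = -121.0


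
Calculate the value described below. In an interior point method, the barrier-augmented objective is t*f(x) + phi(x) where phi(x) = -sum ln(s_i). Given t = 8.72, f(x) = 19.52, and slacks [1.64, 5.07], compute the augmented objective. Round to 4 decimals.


Step 1: Compute log-barrier.
ln values: [0.4947, 1.6233]
phi = -(0.4947 + 1.6233) = -2.118
Step 2: Compute augmented objective.
t*f(x) = 8.72*19.52 = 170.2144
Total = 170.2144 - 2.118 = 168.0964


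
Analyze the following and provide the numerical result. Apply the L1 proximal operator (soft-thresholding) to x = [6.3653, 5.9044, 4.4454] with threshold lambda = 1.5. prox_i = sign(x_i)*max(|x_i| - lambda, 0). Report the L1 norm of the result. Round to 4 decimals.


Soft-thresholding with lambda = 1.5:
prox(6.3653) = sign(6.3653)*max(|6.3653| - 1.5, 0) = 4.8653
prox(5.9044) = sign(5.9044)*max(|5.9044| - 1.5, 0) = 4.4044
prox(4.4454) = sign(4.4454)*max(|4.4454| - 1.5, 0) = 2.9454
prox(x) = [4.8653, 4.4044, 2.9454]
||prox(x)||_1 = 4.8653 + 4.4044 + 2.9454 = 12.2151


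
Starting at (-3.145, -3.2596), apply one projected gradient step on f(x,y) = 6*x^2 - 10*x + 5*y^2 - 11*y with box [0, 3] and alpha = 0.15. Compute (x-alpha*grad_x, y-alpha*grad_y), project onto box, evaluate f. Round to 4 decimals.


Step 1: Compute gradient at (-3.145, -3.2596).
grad_x = 2*6*-3.145 - 10 = -47.74
grad_y = 2*5*-3.2596 - 11 = -43.596
Step 2: Gradient step.
x_raw = -3.145 - 0.15*-47.74 = 4.016
y_raw = -3.2596 - 0.15*-43.596 = 3.2798
Step 3: Project onto [0, 3].
x_proj = clip(4.016) = 3.0
y_proj = clip(3.2798) = 3.0
Step 4: Evaluate f.
f(3.0, 3.0) = 36.0


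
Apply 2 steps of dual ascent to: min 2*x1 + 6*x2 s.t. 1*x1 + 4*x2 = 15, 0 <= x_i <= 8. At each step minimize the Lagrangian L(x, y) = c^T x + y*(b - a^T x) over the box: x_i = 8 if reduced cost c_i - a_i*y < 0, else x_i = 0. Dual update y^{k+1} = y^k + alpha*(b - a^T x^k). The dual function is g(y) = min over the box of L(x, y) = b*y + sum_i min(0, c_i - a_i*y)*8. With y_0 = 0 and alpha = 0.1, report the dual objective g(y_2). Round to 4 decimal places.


Dual ascent for LP: min 2*x1 + 6*x2, 1*x1 + 4*x2 = 15, 0 <= x_i <= 8
Step 1: y^k = 0.0, reduced costs: (2.0, 6.0)
  x^k = (0.0, 0.0), subgradient = b - a^T x = 15.0
  y^{k+1} = 0.0 + 0.1*15.0 = 1.5
Step 2: y^k = 1.5, reduced costs: (0.5, 0.0)
  x^k = (0.0, 0.0), subgradient = b - a^T x = 15.0
  y^{k+1} = 1.5 + 0.1*15.0 = 3.0
Dual objective at y_2 = 3.0: reduced costs (-1.0, -6.0), box minimizer x = (8.0, 8.0)
g(y_2) = b*y + (c1 - a1*y)*x1 + (c2 - a2*y)*x2 = 15*3.0 + (-1.0)*8.0 + (-6.0)*8.0 = 45.0 - 8.0 - 48.0 = -11.0


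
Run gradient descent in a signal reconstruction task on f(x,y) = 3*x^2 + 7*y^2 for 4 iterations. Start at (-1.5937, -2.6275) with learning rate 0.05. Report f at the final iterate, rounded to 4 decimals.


Gradient descent on f(x,y) = 3*x^2 + 7*y^2.
Starting point: (-1.5937, -2.6275), alpha = 0.05
Step 1: grad_x = 2*3*-1.5937 = -9.5622, grad_y = 2*7*-2.6275 = -36.785
  x_1 = -1.5937 - 0.05*-9.5622 = -1.1156
  y_1 = -2.6275 - 0.05*-36.785 = -0.7883
Step 2: grad_x = 2*3*-1.1156 = -6.6935, grad_y = 2*7*-0.7883 = -11.0355
  x_2 = -1.1156 - 0.05*-6.6935 = -0.7809
  y_2 = -0.7883 - 0.05*-11.0355 = -0.2365
Step 3: grad_x = 2*3*-0.7809 = -4.6855, grad_y = 2*7*-0.2365 = -3.3107
  x_3 = -0.7809 - 0.05*-4.6855 = -0.5466
  y_3 = -0.2365 - 0.05*-3.3107 = -0.0709
Step 4: grad_x = 2*3*-0.5466 = -3.2798, grad_y = 2*7*-0.0709 = -0.9932
  x_4 = -0.5466 - 0.05*-3.2798 = -0.3826
  y_4 = -0.0709 - 0.05*-0.9932 = -0.0213
f(-0.3826, -0.0213) = 3*(-0.3826)^2 + 7*(-0.0213)^2 = 0.4424


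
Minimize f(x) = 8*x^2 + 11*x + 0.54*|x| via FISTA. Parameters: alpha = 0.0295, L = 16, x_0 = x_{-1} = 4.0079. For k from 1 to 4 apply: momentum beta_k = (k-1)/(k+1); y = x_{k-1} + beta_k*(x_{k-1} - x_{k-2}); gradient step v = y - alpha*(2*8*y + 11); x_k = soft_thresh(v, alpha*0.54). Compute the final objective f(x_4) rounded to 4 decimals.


FISTA on f(x) = 8*x^2 + 11*x + 0.54*|x|
L = 16, alpha = 0.0295
Iteration 1: beta = 0.0, y = 4.0079 + 0.0*(4.0079 - 4.0079) = 4.0079
  grad(y) = 75.1264, v = y - alpha*grad = 1.7917
  prox(v) = soft_thresh(1.7917, 0.0159) = 1.7757
Iteration 2: beta = 0.3333, y = 1.7757 + 0.3333*(1.7757 - 4.0079) = 1.0317
  grad(y) = 27.507, v = y - alpha*grad = 0.2202
  prox(v) = soft_thresh(0.2202, 0.0159) = 0.2043
Iteration 3: beta = 0.5, y = 0.2043 + 0.5*(0.2043 - 1.7757) = -0.5814
  grad(y) = 1.6973, v = y - alpha*grad = -0.6315
  prox(v) = soft_thresh(-0.6315, 0.0159) = -0.6156
Iteration 4: beta = 0.6, y = -0.6156 + 0.6*(-0.6156 - 0.2043) = -1.1075
  grad(y) = -6.7196, v = y - alpha*grad = -0.9092
  prox(v) = soft_thresh(-0.9092, 0.0159) = -0.8933
f(x_4) = 8*(-0.8933)^2 + 11*(-0.8933) + 0.54*|-0.8933| = -2.96


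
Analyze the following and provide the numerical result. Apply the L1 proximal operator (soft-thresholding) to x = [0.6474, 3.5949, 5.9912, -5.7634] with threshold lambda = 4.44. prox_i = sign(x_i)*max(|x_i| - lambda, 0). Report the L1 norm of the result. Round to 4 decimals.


Soft-thresholding with lambda = 4.44:
prox(0.6474) = sign(0.6474)*max(|0.6474| - 4.44, 0) = 0.0
prox(3.5949) = sign(3.5949)*max(|3.5949| - 4.44, 0) = 0.0
prox(5.9912) = sign(5.9912)*max(|5.9912| - 4.44, 0) = 1.5512
prox(-5.7634) = sign(-5.7634)*max(|-5.7634| - 4.44, 0) = -1.3234
prox(x) = [0.0, 0.0, 1.5512, -1.3234]
||prox(x)||_1 = 0.0 + 0.0 + 1.5512 + 1.3234 = 2.8746
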